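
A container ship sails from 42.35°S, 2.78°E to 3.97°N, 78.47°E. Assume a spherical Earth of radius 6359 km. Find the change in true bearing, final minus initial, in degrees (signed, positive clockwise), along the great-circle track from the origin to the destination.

Initial bearing θ₁ = atan2(sin Δλ cos φ₂, cos φ₁ sin φ₂ − sin φ₁ cos φ₂ cos Δλ) = 77.33°
Final bearing θ₂ = (initial bearing from the destination back to the start) + 180° = 46.29°
Δθ = θ₂ − θ₁ = -31.0°

-31.0°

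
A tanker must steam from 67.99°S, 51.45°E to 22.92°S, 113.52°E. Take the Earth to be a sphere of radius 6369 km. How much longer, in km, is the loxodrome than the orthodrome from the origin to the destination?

184 km

Great circle: cos σ = sin φ₁ sin φ₂ + cos φ₁ cos φ₂ cos Δλ,  σ = 1.0207 rad → d_gc = 6501.0 km
Rhumb line: Δψ = +1.2263, q = Δφ/Δψ = 0.6414, d_rh = R√(Δφ²+q²Δλ²) = 6684.9 km
Excess = 6684.9 − 6501.0 = 183.9 ≈ 184 km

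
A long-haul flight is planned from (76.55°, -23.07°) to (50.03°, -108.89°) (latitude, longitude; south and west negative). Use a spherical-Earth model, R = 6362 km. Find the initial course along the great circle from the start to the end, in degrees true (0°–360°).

θ = atan2( sin Δλ·cos φ₂ ,  cos φ₁ sin φ₂ − sin φ₁ cos φ₂ cos Δλ )
  = atan2(-0.6407, +0.1327) = 281.70°

281.7°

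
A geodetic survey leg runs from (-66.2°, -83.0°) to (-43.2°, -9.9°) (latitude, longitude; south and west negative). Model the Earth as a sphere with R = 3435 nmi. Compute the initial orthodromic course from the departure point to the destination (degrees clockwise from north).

96.7°

N = sin Δλ·cos φ₂ = +0.6975;  D = cos φ₁ sin φ₂ − sin φ₁ cos φ₂ cos Δλ = -0.0824
initial course = atan2(N, D) = 96.73°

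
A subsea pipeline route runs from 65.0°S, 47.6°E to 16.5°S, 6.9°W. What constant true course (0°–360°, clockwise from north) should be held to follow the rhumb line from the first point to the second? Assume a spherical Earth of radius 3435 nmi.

Δψ = ln[tan(π/4+φ₂/2)/tan(π/4+φ₁/2)] = +1.2144
Δλ = -0.9512 rad (taken the short way round)
course = atan2(Δλ, Δψ) = 321.93°

321.9°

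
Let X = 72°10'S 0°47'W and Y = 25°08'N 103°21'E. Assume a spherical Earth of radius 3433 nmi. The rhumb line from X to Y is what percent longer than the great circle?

4.8%

Great circle: σ = 2.0624 rad → d_gc = Rσ = 7080.13 nmi
Rhumb: Δφ = +1.6982, Δλ = +1.8175, Δψ = +2.3056, q = Δφ/Δψ = 0.7365 → d_rh = R√(Δφ²+q²Δλ²) = 7423.45 nmi
Excess = (7423.45 − 7080.13) / 7080.13 = 343.32 / 7080.13 = 4.849% ≈ 4.8%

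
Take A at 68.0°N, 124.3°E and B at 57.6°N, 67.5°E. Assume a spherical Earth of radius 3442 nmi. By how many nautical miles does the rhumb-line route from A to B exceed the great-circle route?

54 nmi

Great circle: cos σ = sin φ₁ sin φ₂ + cos φ₁ cos φ₂ cos Δλ,  σ = 0.4674 rad → d_gc = 1608.7 nmi
Rhumb line: Δψ = -0.4019, q = Δφ/Δψ = 0.4517, d_rh = R√(Δφ²+q²Δλ²) = 1663.0 nmi
Excess = 1663.0 − 1608.7 = 54.3 ≈ 54 nmi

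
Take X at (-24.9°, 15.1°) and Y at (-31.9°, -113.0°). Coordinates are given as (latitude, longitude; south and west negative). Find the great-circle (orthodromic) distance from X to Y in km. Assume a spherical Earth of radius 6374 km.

Haversine: a = sin²(Δφ/2)+cos φ₁ cos φ₂ sin²(Δλ/2) = 0.62633;  σ = 2·atan2(√a,√(1−a))
σ = 104.635° → d = Rσ = 6374·1.82622 = 11640 km

11640 km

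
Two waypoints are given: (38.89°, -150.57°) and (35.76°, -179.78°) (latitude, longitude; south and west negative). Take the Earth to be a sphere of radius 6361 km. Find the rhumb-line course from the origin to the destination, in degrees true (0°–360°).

Δψ = ln[tan(π/4+φ₂/2)/tan(π/4+φ₁/2)] = -0.0687
Δλ = -0.5098 rad (taken the short way round)
course = atan2(Δλ, Δψ) = 262.32°

262.3°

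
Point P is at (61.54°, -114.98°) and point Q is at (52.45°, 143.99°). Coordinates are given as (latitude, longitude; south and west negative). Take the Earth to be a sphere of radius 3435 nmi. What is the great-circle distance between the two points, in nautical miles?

Haversine: a = sin²(Δφ/2)+cos φ₁ cos φ₂ sin²(Δλ/2) = 0.17928;  σ = 2·atan2(√a,√(1−a))
σ = 50.100° → d = Rσ = 3435·0.87442 = 3004 nmi

3004 nmi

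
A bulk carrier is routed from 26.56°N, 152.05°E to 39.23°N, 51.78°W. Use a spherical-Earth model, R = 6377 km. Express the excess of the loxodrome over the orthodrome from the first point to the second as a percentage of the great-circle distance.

18.7%

Great circle: σ = 1.9295 rad → d_gc = Rσ = 12304.1 km
Rhumb: Δφ = +0.2211, Δλ = +2.7257, Δψ = +0.2644, q = Δφ/Δψ = 0.8365 → d_rh = R√(Δφ²+q²Δλ²) = 14608.2 km
Excess = (14608.2 − 12304.1) / 12304.1 = 2304.1 / 12304.1 = 18.73% ≈ 18.7%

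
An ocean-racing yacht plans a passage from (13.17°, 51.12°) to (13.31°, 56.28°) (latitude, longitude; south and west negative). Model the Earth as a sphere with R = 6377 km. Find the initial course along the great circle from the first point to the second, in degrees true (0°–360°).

θ = atan2( sin Δλ·cos φ₂ ,  cos φ₁ sin φ₂ − sin φ₁ cos φ₂ cos Δλ )
  = atan2(+0.0875, +0.0033) = 87.81°

87.8°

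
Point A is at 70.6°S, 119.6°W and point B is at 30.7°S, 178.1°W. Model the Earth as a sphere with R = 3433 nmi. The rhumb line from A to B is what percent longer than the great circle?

2.8%

Great circle: σ = 0.8882 rad → d_gc = Rσ = 3049.3 nmi
Rhumb: Δφ = +0.6964, Δλ = -1.0210, Δψ = +1.2030, q = Δφ/Δψ = 0.5789 → d_rh = R√(Δφ²+q²Δλ²) = 3135.7 nmi
Excess = (3135.7 − 3049.3) / 3049.3 = 86.4 / 3049.3 = 2.83% ≈ 2.8%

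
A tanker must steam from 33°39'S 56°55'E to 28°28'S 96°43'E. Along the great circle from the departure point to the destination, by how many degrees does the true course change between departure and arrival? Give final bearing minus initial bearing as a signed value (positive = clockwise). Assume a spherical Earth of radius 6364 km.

Initial bearing θ₁ = atan2(sin Δλ cos φ₂, cos φ₁ sin φ₂ − sin φ₁ cos φ₂ cos Δλ) = 92.29°
Final bearing θ₂ = (initial bearing from the destination back to the start) + 180° = 71.11°
Δθ = θ₂ − θ₁ = -21.2°

-21.2°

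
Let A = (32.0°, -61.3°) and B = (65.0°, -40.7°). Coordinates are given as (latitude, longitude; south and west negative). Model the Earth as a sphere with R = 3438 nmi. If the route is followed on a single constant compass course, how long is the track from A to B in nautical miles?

Δψ = ln[tan(π/4+φ₂/2)/tan(π/4+φ₁/2)] = +0.9164;  Δφ = +0.5760 rad,  Δλ = +0.3595 rad
q = Δφ/Δψ = 0.6285
d = R·√(Δφ² + q²Δλ²) = 3438·0.61870 = 2127 nmi

2127 nmi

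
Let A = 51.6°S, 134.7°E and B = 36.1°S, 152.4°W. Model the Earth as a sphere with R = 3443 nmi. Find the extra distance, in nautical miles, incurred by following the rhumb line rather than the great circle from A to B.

115 nmi

Great circle: cos σ = sin φ₁ sin φ₂ + cos φ₁ cos φ₂ cos Δλ,  σ = 0.9156 rad → d_gc = 3152.4 nmi
Rhumb line: Δψ = +0.3784, q = Δφ/Δψ = 0.7148, d_rh = R√(Δφ²+q²Δλ²) = 3267.1 nmi
Excess = 3267.1 − 3152.4 = 114.7 ≈ 115 nmi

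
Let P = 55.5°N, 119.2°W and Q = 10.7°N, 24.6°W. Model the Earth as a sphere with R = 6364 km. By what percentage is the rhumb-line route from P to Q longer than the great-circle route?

Great circle: σ = 1.4622 rad → d_gc = Rσ = 9305.5 km
Rhumb: Δφ = -0.7819, Δλ = +1.6511, Δψ = -0.9817, q = Δφ/Δψ = 0.7965 → d_rh = R√(Δφ²+q²Δλ²) = 9736.6 km
Excess = (9736.6 − 9305.5) / 9305.5 = 431.1 / 9305.5 = 4.63% ≈ 4.6%

4.6%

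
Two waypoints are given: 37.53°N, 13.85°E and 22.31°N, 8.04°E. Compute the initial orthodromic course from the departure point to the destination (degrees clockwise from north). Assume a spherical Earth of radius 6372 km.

199.8°

N = sin Δλ·cos φ₂ = -0.0937;  D = cos φ₁ sin φ₂ − sin φ₁ cos φ₂ cos Δλ = -0.2596
initial course = atan2(N, D) = 199.84°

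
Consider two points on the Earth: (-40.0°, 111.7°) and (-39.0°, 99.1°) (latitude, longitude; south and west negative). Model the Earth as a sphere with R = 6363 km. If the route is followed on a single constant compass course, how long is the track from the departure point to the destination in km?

Δψ = ln[tan(π/4+φ₂/2)/tan(π/4+φ₁/2)] = +0.0226;  Δφ = +0.0175 rad,  Δλ = -0.2199 rad
q = Δφ/Δψ = 0.7716
d = R·√(Δφ² + q²Δλ²) = 6363·0.17058 = 1085 km

1085 km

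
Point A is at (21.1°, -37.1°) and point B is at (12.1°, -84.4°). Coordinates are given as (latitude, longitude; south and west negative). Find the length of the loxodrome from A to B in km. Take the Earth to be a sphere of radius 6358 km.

Rhumb course C = atan2(Δλ, Δψ) with Δψ = ln[tan(π/4+φ₂/2)/tan(π/4+φ₁/2)] = -0.1641, Δλ = -0.8255 → C = 258.76°
d = R·|Δφ| / |cos C| = 6358·0.15708 / 0.19498 = 5122 km

5122 km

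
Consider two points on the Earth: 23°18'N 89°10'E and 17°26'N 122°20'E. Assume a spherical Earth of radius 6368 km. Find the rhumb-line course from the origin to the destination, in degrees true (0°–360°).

Meridional parts: M(φ₁)=+0.4184, M(φ₂)=+0.3091 → ΔM = -0.1093;  Δλ = +0.5789 rad
tan C = Δλ / ΔM = -5.2970 → C = 100.69°

100.7°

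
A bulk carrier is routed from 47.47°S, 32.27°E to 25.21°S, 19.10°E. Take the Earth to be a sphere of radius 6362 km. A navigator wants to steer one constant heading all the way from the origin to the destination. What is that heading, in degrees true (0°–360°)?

334.8°

Δψ = ln[tan(π/4+φ₂/2)/tan(π/4+φ₁/2)] = +0.4888
Δλ = -0.2299 rad (taken the short way round)
course = atan2(Δλ, Δψ) = 334.81°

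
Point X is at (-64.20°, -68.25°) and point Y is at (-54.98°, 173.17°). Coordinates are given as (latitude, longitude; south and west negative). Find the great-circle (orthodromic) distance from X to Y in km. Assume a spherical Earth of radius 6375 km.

cos σ = sin φ₁ sin φ₂ + cos φ₁ cos φ₂ cos Δλ
      = sin(-64.20°)sin(-54.98°) + cos(-64.20°)cos(-54.98°)cos(-118.58°) = 0.6178
σ = 51.842° → d = Rσ = 6375·0.90481 = 5768 km

5768 km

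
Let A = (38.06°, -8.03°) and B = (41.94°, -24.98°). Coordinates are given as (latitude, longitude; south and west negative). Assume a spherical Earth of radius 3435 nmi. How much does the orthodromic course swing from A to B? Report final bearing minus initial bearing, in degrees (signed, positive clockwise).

At departure: θ₁ = atan2(sin Δλ cos φ₂, cos φ₁ sin φ₂ − sin φ₁ cos φ₂ cos Δλ) = 291.99°
At arrival: θ₂ = atan2(sin Δλ cos φ₁, −cos φ₂ sin φ₁ + sin φ₂ cos φ₁ cos Δλ) = 281.05°
Δθ = θ₂ − θ₁ = -10.9°

-10.9°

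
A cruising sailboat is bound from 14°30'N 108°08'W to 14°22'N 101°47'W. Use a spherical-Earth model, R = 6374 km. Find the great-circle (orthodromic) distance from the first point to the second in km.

684 km

cos σ = sin φ₁ sin φ₂ + cos φ₁ cos φ₂ cos Δλ
      = sin(14.50°)sin(14.37°) + cos(14.50°)cos(14.37°)cos(6.35°) = 0.9942
σ = 6.151° → d = Rσ = 6374·0.10735 = 684 km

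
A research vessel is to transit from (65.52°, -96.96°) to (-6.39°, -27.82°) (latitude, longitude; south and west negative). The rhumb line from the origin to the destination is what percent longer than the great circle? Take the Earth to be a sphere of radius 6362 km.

Great circle: σ = 1.5254 rad → d_gc = Rσ = 9704.8 km
Rhumb: Δφ = -1.2551, Δλ = +1.2067, Δψ = -1.6399, q = Δφ/Δψ = 0.7653 → d_rh = R√(Δφ²+q²Δλ²) = 9913.5 km
Excess = (9913.5 − 9704.8) / 9704.8 = 208.7 / 9704.8 = 2.1505% ≈ 2.2%

2.2%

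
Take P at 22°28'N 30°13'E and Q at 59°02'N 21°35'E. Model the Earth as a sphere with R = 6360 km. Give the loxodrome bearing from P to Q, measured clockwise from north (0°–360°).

350.3°

Δψ = ln[tan(π/4+φ₂/2)/tan(π/4+φ₁/2)] = +0.8811
Δλ = -0.1507 rad (taken the short way round)
course = atan2(Δλ, Δψ) = 350.30°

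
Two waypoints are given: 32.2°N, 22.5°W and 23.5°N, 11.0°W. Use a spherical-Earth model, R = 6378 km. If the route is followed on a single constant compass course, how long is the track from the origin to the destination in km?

1488 km

Rhumb course C = atan2(Δλ, Δψ) with Δψ = ln[tan(π/4+φ₂/2)/tan(π/4+φ₁/2)] = -0.1720, Δλ = +0.2007 → C = 130.59°
d = R·|Δφ| / |cos C| = 6378·0.15184 / 0.65069 = 1488 km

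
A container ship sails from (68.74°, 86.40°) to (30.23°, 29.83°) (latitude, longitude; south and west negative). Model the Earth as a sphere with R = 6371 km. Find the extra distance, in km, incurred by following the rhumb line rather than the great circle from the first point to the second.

Great circle: cos σ = sin φ₁ sin φ₂ + cos φ₁ cos φ₂ cos Δλ,  σ = 0.8739 rad → d_gc = 5567.9 km
Rhumb line: Δψ = -1.1190, q = Δφ/Δψ = 0.6006, d_rh = R√(Δφ²+q²Δλ²) = 5710.6 km
Excess = 5710.6 − 5567.9 = 142.7 ≈ 143 km

143 km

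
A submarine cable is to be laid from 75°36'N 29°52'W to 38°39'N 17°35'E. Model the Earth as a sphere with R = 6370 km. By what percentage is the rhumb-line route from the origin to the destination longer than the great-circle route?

2.1%

Great circle: σ = 0.7432 rad → d_gc = Rσ = 4734.5 km
Rhumb: Δφ = -0.6449, Δλ = +0.8282, Δψ = -1.3364, q = Δφ/Δψ = 0.4826 → d_rh = R√(Δφ²+q²Δλ²) = 4832.8 km
Excess = (4832.8 − 4734.5) / 4734.5 = 98.3 / 4734.5 = 2.08% ≈ 2.1%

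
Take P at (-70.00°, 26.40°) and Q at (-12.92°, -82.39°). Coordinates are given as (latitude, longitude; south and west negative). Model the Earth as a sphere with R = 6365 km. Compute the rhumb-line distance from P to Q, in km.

10196 km

Rhumb course C = atan2(Δλ, Δψ) with Δψ = ln[tan(π/4+φ₂/2)/tan(π/4+φ₁/2)] = +1.5080, Δλ = -1.8987 → C = 308.46°
d = R·|Δφ| / |cos C| = 6365·0.99623 / 0.62192 = 10196 km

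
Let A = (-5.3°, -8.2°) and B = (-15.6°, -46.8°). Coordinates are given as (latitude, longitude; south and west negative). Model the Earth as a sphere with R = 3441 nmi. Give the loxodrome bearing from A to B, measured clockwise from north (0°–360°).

254.8°

Meridional parts: M(φ₁)=-0.0926, M(φ₂)=-0.2757 → ΔM = -0.1831;  Δλ = -0.6737 rad
tan C = Δλ / ΔM = +3.6801 → C = 254.80°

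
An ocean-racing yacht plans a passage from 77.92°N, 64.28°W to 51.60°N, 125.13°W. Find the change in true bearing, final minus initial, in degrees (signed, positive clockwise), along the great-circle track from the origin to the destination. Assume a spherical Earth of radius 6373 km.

-57.2°

At departure: θ₁ = atan2(sin Δλ cos φ₂, cos φ₁ sin φ₂ − sin φ₁ cos φ₂ cos Δλ) = 256.34°
At arrival: θ₂ = atan2(sin Δλ cos φ₁, −cos φ₂ sin φ₁ + sin φ₂ cos φ₁ cos Δλ) = 199.11°
Δθ = θ₂ − θ₁ = -57.2°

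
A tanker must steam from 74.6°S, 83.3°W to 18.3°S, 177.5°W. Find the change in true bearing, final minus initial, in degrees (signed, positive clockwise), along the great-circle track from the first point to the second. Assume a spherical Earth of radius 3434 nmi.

Initial bearing θ₁ = atan2(sin Δλ cos φ₂, cos φ₁ sin φ₂ − sin φ₁ cos φ₂ cos Δλ) = 260.97°
Final bearing θ₂ = (initial bearing from the destination back to the start) + 180° = 343.96°
Δθ = θ₂ − θ₁ = +83.0°

+83.0°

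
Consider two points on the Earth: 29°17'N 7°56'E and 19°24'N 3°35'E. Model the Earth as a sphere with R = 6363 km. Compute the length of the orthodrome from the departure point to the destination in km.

Haversine: a = sin²(Δφ/2)+cos φ₁ cos φ₂ sin²(Δλ/2) = 0.00861;  σ = 2·atan2(√a,√(1−a))
σ = 10.645° → d = Rσ = 6363·0.18580 = 1182 km

1182 km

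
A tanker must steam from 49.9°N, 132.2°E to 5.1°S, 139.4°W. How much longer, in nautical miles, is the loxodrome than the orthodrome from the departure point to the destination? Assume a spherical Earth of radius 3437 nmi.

Great circle: cos σ = sin φ₁ sin φ₂ + cos φ₁ cos φ₂ cos Δλ,  σ = 1.6209 rad → d_gc = 5571.0 nmi
Rhumb line: Δψ = -1.0971, q = Δφ/Δψ = 0.8750, d_rh = R√(Δφ²+q²Δλ²) = 5693.3 nmi
Excess = 5693.3 − 5571.0 = 122.3 ≈ 122 nmi

122 nmi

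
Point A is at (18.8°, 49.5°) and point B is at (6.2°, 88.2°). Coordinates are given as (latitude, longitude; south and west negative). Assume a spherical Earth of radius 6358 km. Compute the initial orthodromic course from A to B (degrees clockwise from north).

θ = atan2( sin Δλ·cos φ₂ ,  cos φ₁ sin φ₂ − sin φ₁ cos φ₂ cos Δλ )
  = atan2(+0.6216, -0.1478) = 103.38°

103.4°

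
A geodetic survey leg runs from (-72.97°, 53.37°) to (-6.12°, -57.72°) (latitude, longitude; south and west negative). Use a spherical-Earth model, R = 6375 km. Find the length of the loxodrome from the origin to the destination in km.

10959 km

Δψ = ln[tan(π/4+φ₂/2)/tan(π/4+φ₁/2)] = +1.7920;  Δφ = +1.1668 rad,  Δλ = -1.9389 rad
q = Δφ/Δψ = 0.6511
d = R·√(Δφ² + q²Δλ²) = 6375·1.71900 = 10959 km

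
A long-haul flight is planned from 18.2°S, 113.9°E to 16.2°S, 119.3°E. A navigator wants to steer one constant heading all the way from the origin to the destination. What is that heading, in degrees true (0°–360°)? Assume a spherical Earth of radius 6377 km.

Δψ = ln[tan(π/4+φ₂/2)/tan(π/4+φ₁/2)] = +0.0365
Δλ = +0.0942 rad (taken the short way round)
course = atan2(Δλ, Δψ) = 68.81°

68.8°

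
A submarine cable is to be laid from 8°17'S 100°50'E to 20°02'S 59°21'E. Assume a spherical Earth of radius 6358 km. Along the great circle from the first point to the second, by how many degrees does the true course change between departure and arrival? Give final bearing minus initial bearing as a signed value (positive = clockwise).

+10.6°

At departure: θ₁ = atan2(sin Δλ cos φ₂, cos φ₁ sin φ₂ − sin φ₁ cos φ₂ cos Δλ) = 249.10°
At arrival: θ₂ = atan2(sin Δλ cos φ₁, −cos φ₂ sin φ₁ + sin φ₂ cos φ₁ cos Δλ) = 259.74°
Δθ = θ₂ − θ₁ = +10.6°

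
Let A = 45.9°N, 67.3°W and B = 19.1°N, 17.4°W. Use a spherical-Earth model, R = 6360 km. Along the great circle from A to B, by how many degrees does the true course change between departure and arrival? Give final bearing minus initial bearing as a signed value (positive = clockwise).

+28.8°

Initial bearing θ₁ = atan2(sin Δλ cos φ₂, cos φ₁ sin φ₂ − sin φ₁ cos φ₂ cos Δλ) = 106.16°
Final bearing θ₂ = (initial bearing from the destination back to the start) + 180° = 134.98°
Δθ = θ₂ − θ₁ = +28.8°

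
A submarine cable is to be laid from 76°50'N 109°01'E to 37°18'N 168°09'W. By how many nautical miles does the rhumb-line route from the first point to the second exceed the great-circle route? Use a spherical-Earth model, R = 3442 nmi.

Great circle: cos σ = sin φ₁ sin φ₂ + cos φ₁ cos φ₂ cos Δλ,  σ = 0.9114 rad → d_gc = 3136.9 nmi
Rhumb line: Δψ = -1.4567, q = Δφ/Δψ = 0.4737, d_rh = R√(Δφ²+q²Δλ²) = 3346.0 nmi
Excess = 3346.0 − 3136.9 = 209.1 ≈ 209 nmi

209 nmi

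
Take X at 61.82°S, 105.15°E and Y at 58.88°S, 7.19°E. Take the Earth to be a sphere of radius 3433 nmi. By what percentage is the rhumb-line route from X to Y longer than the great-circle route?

Great circle: σ = 0.7658 rad → d_gc = Rσ = 2629.1 nmi
Rhumb: Δφ = +0.0513, Δλ = -1.7097, Δψ = +0.1038, q = Δφ/Δψ = 0.4943 → d_rh = R√(Δφ²+q²Δλ²) = 2906.7 nmi
Excess = (2906.7 − 2629.1) / 2629.1 = 277.6 / 2629.1 = 10.56% ≈ 10.6%

10.6%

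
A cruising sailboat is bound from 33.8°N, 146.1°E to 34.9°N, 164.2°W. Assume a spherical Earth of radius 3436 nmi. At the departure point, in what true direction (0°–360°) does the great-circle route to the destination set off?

73.9°

N = sin Δλ·cos φ₂ = +0.6255;  D = cos φ₁ sin φ₂ − sin φ₁ cos φ₂ cos Δλ = +0.1803
initial course = atan2(N, D) = 73.92°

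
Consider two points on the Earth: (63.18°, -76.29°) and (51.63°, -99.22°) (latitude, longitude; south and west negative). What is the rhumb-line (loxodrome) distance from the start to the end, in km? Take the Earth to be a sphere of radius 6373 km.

Δψ = ln[tan(π/4+φ₂/2)/tan(π/4+φ₁/2)] = -0.3780;  Δφ = -0.2016 rad,  Δλ = -0.4002 rad
q = Δφ/Δψ = 0.5333
d = R·√(Δφ² + q²Δλ²) = 6373·0.29357 = 1871 km

1871 km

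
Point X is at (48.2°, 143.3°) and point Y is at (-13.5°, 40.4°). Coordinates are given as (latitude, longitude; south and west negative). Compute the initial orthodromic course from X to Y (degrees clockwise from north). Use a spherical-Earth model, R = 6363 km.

θ = atan2( sin Δλ·cos φ₂ ,  cos φ₁ sin φ₂ − sin φ₁ cos φ₂ cos Δλ )
  = atan2(-0.9478, +0.0062) = 270.38°

270.4°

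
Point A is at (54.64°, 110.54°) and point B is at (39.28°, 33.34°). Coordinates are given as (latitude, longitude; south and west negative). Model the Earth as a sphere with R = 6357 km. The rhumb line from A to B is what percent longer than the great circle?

4.6%

Great circle: σ = 0.9077 rad → d_gc = Rσ = 5770.2 km
Rhumb: Δφ = -0.2681, Δλ = -1.3474, Δψ = -0.3967, q = Δφ/Δψ = 0.6757 → d_rh = R√(Δφ²+q²Δλ²) = 6033.5 km
Excess = (6033.5 − 5770.2) / 5770.2 = 263.3 / 5770.2 = 4.56% ≈ 4.6%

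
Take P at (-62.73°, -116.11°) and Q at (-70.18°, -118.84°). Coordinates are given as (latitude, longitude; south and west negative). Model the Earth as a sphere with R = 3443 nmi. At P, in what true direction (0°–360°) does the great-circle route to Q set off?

N = sin Δλ·cos φ₂ = -0.0161;  D = cos φ₁ sin φ₂ − sin φ₁ cos φ₂ cos Δλ = -0.1300
initial course = atan2(N, D) = 187.08°

187.1°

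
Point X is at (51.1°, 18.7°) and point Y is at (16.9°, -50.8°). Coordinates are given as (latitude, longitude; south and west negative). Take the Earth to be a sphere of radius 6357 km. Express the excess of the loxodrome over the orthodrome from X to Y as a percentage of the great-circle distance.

2.3%

Great circle: σ = 1.1189 rad → d_gc = Rσ = 7113.0 km
Rhumb: Δφ = -0.5969, Δλ = -1.2130, Δψ = -0.7416, q = Δφ/Δψ = 0.8049 → d_rh = R√(Δφ²+q²Δλ²) = 7274.8 km
Excess = (7274.8 − 7113.0) / 7113.0 = 161.8 / 7113.0 = 2.27% ≈ 2.3%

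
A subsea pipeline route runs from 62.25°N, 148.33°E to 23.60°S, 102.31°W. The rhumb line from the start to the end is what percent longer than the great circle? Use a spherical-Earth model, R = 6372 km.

3.8%

Great circle: σ = 2.0895 rad → d_gc = Rσ = 13314.2 km
Rhumb: Δφ = -1.4984, Δλ = +1.9087, Δψ = -1.8224, q = Δφ/Δψ = 0.8222 → d_rh = R√(Δφ²+q²Δλ²) = 13825.8 km
Excess = (13825.8 − 13314.2) / 13314.2 = 511.6 / 13314.2 = 3.84% ≈ 3.8%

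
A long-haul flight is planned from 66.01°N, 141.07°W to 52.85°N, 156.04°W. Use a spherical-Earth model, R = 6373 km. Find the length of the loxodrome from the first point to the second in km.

Rhumb course C = atan2(Δλ, Δψ) with Δψ = ln[tan(π/4+φ₂/2)/tan(π/4+φ₁/2)] = -0.4585, Δλ = -0.2613 → C = 209.68°
d = R·|Δφ| / |cos C| = 6373·0.22969 / 0.86883 = 1685 km

1685 km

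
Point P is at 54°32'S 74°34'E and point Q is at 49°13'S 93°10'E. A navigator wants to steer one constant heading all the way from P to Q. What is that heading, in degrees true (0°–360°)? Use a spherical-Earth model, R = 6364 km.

65.1°

Meridional parts: M(φ₁)=-1.1401, M(φ₂)=-0.9896 → ΔM = +0.1505;  Δλ = +0.3246 rad
tan C = Δλ / ΔM = +2.1566 → C = 65.12°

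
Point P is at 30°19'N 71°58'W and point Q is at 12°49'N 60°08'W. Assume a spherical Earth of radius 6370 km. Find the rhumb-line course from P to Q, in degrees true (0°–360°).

148.0°

Δψ = ln[tan(π/4+φ₂/2)/tan(π/4+φ₁/2)] = -0.3301
Δλ = +0.2065 rad (taken the short way round)
course = atan2(Δλ, Δψ) = 147.97°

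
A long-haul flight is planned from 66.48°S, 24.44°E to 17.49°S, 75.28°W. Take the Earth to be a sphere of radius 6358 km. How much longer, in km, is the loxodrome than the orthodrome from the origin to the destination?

641 km

Great circle: cos σ = sin φ₁ sin φ₂ + cos φ₁ cos φ₂ cos Δλ,  σ = 1.3579 rad → d_gc = 8633.4 km
Rhumb line: Δψ = +1.2592, q = Δφ/Δψ = 0.6790, d_rh = R√(Δφ²+q²Δλ²) = 9274.2 km
Excess = 9274.2 − 8633.4 = 640.8 ≈ 641 km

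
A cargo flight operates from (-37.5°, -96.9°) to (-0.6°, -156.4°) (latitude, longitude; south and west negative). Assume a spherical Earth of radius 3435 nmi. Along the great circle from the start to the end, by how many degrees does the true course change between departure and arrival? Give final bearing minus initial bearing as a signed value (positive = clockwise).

At departure: θ₁ = atan2(sin Δλ cos φ₂, cos φ₁ sin φ₂ − sin φ₁ cos φ₂ cos Δλ) = 289.24°
At arrival: θ₂ = atan2(sin Δλ cos φ₁, −cos φ₂ sin φ₁ + sin φ₂ cos φ₁ cos Δλ) = 311.49°
Δθ = θ₂ − θ₁ = +22.3°

+22.3°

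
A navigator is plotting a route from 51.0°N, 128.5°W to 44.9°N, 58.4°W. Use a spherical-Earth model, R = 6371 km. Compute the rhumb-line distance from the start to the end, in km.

Rhumb course C = atan2(Δλ, Δψ) with Δψ = ln[tan(π/4+φ₂/2)/tan(π/4+φ₁/2)] = -0.1592, Δλ = +1.2235 → C = 97.41°
d = R·|Δφ| / |cos C| = 6371·0.10647 / 0.12905 = 5256 km

5256 km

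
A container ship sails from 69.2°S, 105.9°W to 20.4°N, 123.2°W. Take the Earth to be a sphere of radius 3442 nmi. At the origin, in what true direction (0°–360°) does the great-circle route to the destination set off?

343.8°

N = sin Δλ·cos φ₂ = -0.2787;  D = cos φ₁ sin φ₂ − sin φ₁ cos φ₂ cos Δλ = +0.9603
initial course = atan2(N, D) = 343.82°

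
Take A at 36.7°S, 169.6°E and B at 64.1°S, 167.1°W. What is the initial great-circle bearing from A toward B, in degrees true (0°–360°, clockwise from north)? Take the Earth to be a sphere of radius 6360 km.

N = sin Δλ·cos φ₂ = +0.1728;  D = cos φ₁ sin φ₂ − sin φ₁ cos φ₂ cos Δλ = -0.4815
initial course = atan2(N, D) = 160.26°

160.3°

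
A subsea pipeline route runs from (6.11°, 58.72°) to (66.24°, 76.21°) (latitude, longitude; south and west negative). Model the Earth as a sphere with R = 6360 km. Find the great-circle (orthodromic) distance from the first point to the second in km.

6810 km

cos σ = sin φ₁ sin φ₂ + cos φ₁ cos φ₂ cos Δλ
      = sin(6.11°)sin(66.24°) + cos(6.11°)cos(66.24°)cos(17.49°) = 0.4795
σ = 61.346° → d = Rσ = 6360·1.07070 = 6810 km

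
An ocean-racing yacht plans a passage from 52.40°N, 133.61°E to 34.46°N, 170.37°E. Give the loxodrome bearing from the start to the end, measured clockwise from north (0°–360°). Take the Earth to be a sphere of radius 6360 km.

124.2°

Δψ = ln[tan(π/4+φ₂/2)/tan(π/4+φ₁/2)] = -0.4362
Δλ = +0.6416 rad (taken the short way round)
course = atan2(Δλ, Δψ) = 124.21°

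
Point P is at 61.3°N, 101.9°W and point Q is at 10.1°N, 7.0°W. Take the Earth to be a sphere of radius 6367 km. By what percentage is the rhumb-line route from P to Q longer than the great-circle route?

5.3%

Great circle: σ = 1.4571 rad → d_gc = Rσ = 9277.4 km
Rhumb: Δφ = -0.8936, Δλ = +1.6563, Δψ = -1.1861, q = Δφ/Δψ = 0.7534 → d_rh = R√(Δφ²+q²Δλ²) = 9772.5 km
Excess = (9772.5 − 9277.4) / 9277.4 = 495.1 / 9277.4 = 5.34% ≈ 5.3%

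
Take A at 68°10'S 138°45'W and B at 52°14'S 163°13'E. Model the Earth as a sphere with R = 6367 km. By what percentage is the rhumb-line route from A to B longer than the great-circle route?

3.4%

Great circle: σ = 0.5464 rad → d_gc = Rσ = 3479.0 km
Rhumb: Δφ = +0.2781, Δλ = -1.0129, Δψ = +0.5729, q = Δφ/Δψ = 0.4854 → d_rh = R√(Δφ²+q²Δλ²) = 3596.2 km
Excess = (3596.2 − 3479.0) / 3479.0 = 117.2 / 3479.0 = 3.37% ≈ 3.4%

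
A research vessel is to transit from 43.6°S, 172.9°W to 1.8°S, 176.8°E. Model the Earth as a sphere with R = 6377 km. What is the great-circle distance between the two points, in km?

4763 km

cos σ = sin φ₁ sin φ₂ + cos φ₁ cos φ₂ cos Δλ
      = sin(-43.60°)sin(-1.80°) + cos(-43.60°)cos(-1.80°)cos(-10.30°) = 0.7338
σ = 42.793° → d = Rσ = 6377·0.74688 = 4763 km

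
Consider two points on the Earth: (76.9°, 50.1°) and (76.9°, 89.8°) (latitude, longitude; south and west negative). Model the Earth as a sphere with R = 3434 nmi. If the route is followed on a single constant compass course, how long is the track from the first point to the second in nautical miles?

Δψ = ln[tan(π/4+φ₂/2)/tan(π/4+φ₁/2)] = +0.0000;  Δφ = +0.0000 rad,  Δλ = +0.6929 rad
Δψ ≈ 0 so q = cos φ₁ = 0.2267
d = R·√(Δφ² + q²Δλ²) = 3434·0.15705 = 539 nmi

539 nmi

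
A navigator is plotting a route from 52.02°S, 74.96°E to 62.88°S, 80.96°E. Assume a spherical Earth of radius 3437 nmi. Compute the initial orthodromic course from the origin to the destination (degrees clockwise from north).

165.9°

N = sin Δλ·cos φ₂ = +0.0476;  D = cos φ₁ sin φ₂ − sin φ₁ cos φ₂ cos Δλ = -0.1904
initial course = atan2(N, D) = 165.95°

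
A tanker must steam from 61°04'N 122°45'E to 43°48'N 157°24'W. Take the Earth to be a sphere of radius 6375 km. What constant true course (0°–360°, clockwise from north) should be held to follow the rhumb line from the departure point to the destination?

Δψ = ln[tan(π/4+φ₂/2)/tan(π/4+φ₁/2)] = -0.5027
Δλ = +1.3936 rad (taken the short way round)
course = atan2(Δλ, Δψ) = 109.84°

109.8°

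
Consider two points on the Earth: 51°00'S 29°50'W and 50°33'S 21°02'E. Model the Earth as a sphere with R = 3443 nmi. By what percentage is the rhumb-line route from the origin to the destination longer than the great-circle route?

Great circle: σ = 0.5501 rad → d_gc = Rσ = 1894.0 nmi
Rhumb: Δφ = +0.0079, Δλ = +0.8878, Δψ = +0.0124, q = Δφ/Δψ = 0.6324 → d_rh = R√(Δφ²+q²Δλ²) = 1933.1 nmi
Excess = (1933.1 − 1894.0) / 1894.0 = 39.1 / 1894.0 = 2.06% ≈ 2.1%

2.1%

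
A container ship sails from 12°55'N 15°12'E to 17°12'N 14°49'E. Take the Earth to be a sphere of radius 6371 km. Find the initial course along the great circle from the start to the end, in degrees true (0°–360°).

355.1°

N = sin Δλ·cos φ₂ = -0.0064;  D = cos φ₁ sin φ₂ − sin φ₁ cos φ₂ cos Δλ = +0.0747
initial course = atan2(N, D) = 355.11°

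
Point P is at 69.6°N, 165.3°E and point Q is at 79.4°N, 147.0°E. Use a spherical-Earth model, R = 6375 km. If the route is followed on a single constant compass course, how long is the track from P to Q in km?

Rhumb course C = atan2(Δλ, Δψ) with Δψ = ln[tan(π/4+φ₂/2)/tan(π/4+φ₁/2)] = +0.6625, Δλ = -0.3194 → C = 334.26°
d = R·|Δφ| / |cos C| = 6375·0.17104 / 0.90077 = 1211 km

1211 km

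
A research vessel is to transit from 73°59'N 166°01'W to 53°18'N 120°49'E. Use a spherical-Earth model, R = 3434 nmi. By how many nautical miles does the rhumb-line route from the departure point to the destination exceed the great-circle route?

121 nmi

Great circle: cos σ = sin φ₁ sin φ₂ + cos φ₁ cos φ₂ cos Δλ,  σ = 0.6122 rad → d_gc = 2102.2 nmi
Rhumb line: Δψ = -0.8576, q = Δφ/Δψ = 0.4209, d_rh = R√(Δφ²+q²Δλ²) = 2223.4 nmi
Excess = 2223.4 − 2102.2 = 121.2 ≈ 121 nmi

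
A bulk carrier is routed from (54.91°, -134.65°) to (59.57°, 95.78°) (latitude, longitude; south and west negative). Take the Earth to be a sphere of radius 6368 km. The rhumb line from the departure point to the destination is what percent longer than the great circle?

Great circle: σ = 1.0239 rad → d_gc = Rσ = 6520.0 km
Rhumb: Δφ = +0.0813, Δλ = -2.2614, Δψ = +0.1505, q = Δφ/Δψ = 0.5403 → d_rh = R√(Δφ²+q²Δλ²) = 7797.2 km
Excess = (7797.2 − 6520.0) / 6520.0 = 1277.2 / 6520.0 = 19.59% ≈ 19.6%

19.6%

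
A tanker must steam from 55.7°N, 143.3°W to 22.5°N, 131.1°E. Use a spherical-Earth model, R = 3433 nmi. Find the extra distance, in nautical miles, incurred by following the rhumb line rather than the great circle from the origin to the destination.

188 nmi

Great circle: cos σ = sin φ₁ sin φ₂ + cos φ₁ cos φ₂ cos Δλ,  σ = 1.2067 rad → d_gc = 4142.7 nmi
Rhumb line: Δψ = -0.7725, q = Δφ/Δψ = 0.7501, d_rh = R√(Δφ²+q²Δλ²) = 4330.9 nmi
Excess = 4330.9 − 4142.7 = 188.2 ≈ 188 nmi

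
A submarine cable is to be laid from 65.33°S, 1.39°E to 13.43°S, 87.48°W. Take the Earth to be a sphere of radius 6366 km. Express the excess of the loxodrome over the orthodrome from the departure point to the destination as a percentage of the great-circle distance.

5.2%

Great circle: σ = 1.3499 rad → d_gc = Rσ = 8593.7 km
Rhumb: Δφ = +0.9058, Δλ = -1.5511, Δψ = +1.2836, q = Δφ/Δψ = 0.7057 → d_rh = R√(Δφ²+q²Δλ²) = 9044.7 km
Excess = (9044.7 − 8593.7) / 8593.7 = 451.0 / 8593.7 = 5.248% ≈ 5.2%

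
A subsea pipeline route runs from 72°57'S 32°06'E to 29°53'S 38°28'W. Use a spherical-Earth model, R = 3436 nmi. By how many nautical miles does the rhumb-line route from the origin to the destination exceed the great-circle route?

144 nmi

Great circle: cos σ = sin φ₁ sin φ₂ + cos φ₁ cos φ₂ cos Δλ,  σ = 0.9753 rad → d_gc = 3351.1 nmi
Rhumb line: Δψ = +1.3508, q = Δφ/Δψ = 0.5564, d_rh = R√(Δφ²+q²Δλ²) = 3495.0 nmi
Excess = 3495.0 − 3351.1 = 143.9 ≈ 144 nmi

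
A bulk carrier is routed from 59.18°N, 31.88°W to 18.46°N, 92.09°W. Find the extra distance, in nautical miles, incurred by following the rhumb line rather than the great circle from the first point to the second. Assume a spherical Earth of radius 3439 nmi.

Great circle: cos σ = sin φ₁ sin φ₂ + cos φ₁ cos φ₂ cos Δλ,  σ = 1.0317 rad → d_gc = 3548.0 nmi
Rhumb line: Δψ = -0.9608, q = Δφ/Δψ = 0.7397, d_rh = R√(Δφ²+q²Δλ²) = 3622.1 nmi
Excess = 3622.1 − 3548.0 = 74.1 ≈ 74 nmi

74 nmi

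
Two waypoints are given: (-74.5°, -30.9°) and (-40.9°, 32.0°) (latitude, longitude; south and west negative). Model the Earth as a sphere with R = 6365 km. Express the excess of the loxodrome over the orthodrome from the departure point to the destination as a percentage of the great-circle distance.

3.8%

Great circle: σ = 0.7627 rad → d_gc = Rσ = 4854.8 km
Rhumb: Δφ = +0.5864, Δλ = +1.0978, Δψ = +1.2109, q = Δφ/Δψ = 0.4843 → d_rh = R√(Δφ²+q²Δλ²) = 5038.4 km
Excess = (5038.4 − 4854.8) / 4854.8 = 183.6 / 4854.8 = 3.78% ≈ 3.8%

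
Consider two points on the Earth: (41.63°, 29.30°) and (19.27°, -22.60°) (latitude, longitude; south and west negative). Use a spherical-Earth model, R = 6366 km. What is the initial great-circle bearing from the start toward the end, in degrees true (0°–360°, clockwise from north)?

259.3°

N = sin Δλ·cos φ₂ = -0.7428;  D = cos φ₁ sin φ₂ − sin φ₁ cos φ₂ cos Δλ = -0.1403
initial course = atan2(N, D) = 259.31°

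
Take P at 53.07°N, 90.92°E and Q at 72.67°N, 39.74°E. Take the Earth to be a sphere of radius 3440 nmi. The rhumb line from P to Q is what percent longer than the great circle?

Great circle: σ = 0.5048 rad → d_gc = Rσ = 1736.5 nmi
Rhumb: Δφ = +0.3421, Δλ = -0.8933, Δψ = +0.7844, q = Δφ/Δψ = 0.4361 → d_rh = R√(Δφ²+q²Δλ²) = 1783.4 nmi
Excess = (1783.4 − 1736.5) / 1736.5 = 46.9 / 1736.5 = 2.70% ≈ 2.7%

2.7%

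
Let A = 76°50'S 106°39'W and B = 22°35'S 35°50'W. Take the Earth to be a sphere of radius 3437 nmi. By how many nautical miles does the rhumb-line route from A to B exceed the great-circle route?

159 nmi

Great circle: cos σ = sin φ₁ sin φ₂ + cos φ₁ cos φ₂ cos Δλ,  σ = 1.1118 rad → d_gc = 3821.3 nmi
Rhumb line: Δψ = +1.7545, q = Δφ/Δψ = 0.5397, d_rh = R√(Δφ²+q²Δλ²) = 3980.7 nmi
Excess = 3980.7 − 3821.3 = 159.4 ≈ 159 nmi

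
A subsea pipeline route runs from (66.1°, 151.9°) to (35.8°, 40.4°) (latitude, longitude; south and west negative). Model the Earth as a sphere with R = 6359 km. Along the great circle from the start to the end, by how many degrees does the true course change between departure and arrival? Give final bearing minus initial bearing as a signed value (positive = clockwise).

At departure: θ₁ = atan2(sin Δλ cos φ₂, cos φ₁ sin φ₂ − sin φ₁ cos φ₂ cos Δλ) = 303.99°
At arrival: θ₂ = atan2(sin Δλ cos φ₁, −cos φ₂ sin φ₁ + sin φ₂ cos φ₁ cos Δλ) = 204.47°
Δθ = θ₂ − θ₁ = -99.5°

-99.5°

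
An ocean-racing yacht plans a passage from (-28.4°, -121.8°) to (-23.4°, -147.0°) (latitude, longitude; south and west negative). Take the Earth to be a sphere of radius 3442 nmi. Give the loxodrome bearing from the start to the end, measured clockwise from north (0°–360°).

Meridional parts: M(φ₁)=-0.5173, M(φ₂)=-0.4203 → ΔM = +0.0971;  Δλ = -0.4398 rad
tan C = Δλ / ΔM = -4.5317 → C = 282.44°

282.4°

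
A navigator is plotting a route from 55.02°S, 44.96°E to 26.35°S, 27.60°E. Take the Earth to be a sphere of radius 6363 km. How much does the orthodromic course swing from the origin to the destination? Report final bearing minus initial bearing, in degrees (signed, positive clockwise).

Initial bearing θ₁ = atan2(sin Δλ cos φ₂, cos φ₁ sin φ₂ − sin φ₁ cos φ₂ cos Δλ) = 329.08°
Final bearing θ₂ = (initial bearing from the destination back to the start) + 180° = 340.81°
Δθ = θ₂ − θ₁ = +11.7°

+11.7°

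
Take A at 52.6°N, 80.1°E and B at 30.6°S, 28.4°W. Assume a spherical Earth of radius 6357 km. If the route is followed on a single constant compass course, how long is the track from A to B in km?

14077 km

Δψ = ln[tan(π/4+φ₂/2)/tan(π/4+φ₁/2)] = -1.6447;  Δφ = -1.4521 rad,  Δλ = -1.8937 rad
q = Δφ/Δψ = 0.8829
d = R·√(Δφ² + q²Δλ²) = 6357·2.21449 = 14077 km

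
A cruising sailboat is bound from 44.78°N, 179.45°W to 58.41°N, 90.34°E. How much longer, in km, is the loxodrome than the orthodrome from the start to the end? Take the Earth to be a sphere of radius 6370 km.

434 km

Great circle: cos σ = sin φ₁ sin φ₂ + cos φ₁ cos φ₂ cos Δλ,  σ = 0.9290 rad → d_gc = 5917.6 km
Rhumb line: Δψ = +0.3868, q = Δφ/Δψ = 0.6150, d_rh = R√(Δφ²+q²Δλ²) = 6351.8 km
Excess = 6351.8 − 5917.6 = 434.2 ≈ 434 km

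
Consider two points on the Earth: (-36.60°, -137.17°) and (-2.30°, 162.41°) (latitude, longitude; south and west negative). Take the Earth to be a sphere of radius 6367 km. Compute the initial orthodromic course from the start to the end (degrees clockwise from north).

286.8°

N = sin Δλ·cos φ₂ = -0.8690;  D = cos φ₁ sin φ₂ − sin φ₁ cos φ₂ cos Δλ = +0.2619
initial course = atan2(N, D) = 286.77°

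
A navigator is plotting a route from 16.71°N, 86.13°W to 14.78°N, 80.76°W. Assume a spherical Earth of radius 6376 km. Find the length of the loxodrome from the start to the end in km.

Rhumb course C = atan2(Δλ, Δψ) with Δψ = ln[tan(π/4+φ₂/2)/tan(π/4+φ₁/2)] = -0.0350, Δλ = +0.0937 → C = 110.48°
d = R·|Δφ| / |cos C| = 6376·0.03368 / 0.34984 = 614 km

614 km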